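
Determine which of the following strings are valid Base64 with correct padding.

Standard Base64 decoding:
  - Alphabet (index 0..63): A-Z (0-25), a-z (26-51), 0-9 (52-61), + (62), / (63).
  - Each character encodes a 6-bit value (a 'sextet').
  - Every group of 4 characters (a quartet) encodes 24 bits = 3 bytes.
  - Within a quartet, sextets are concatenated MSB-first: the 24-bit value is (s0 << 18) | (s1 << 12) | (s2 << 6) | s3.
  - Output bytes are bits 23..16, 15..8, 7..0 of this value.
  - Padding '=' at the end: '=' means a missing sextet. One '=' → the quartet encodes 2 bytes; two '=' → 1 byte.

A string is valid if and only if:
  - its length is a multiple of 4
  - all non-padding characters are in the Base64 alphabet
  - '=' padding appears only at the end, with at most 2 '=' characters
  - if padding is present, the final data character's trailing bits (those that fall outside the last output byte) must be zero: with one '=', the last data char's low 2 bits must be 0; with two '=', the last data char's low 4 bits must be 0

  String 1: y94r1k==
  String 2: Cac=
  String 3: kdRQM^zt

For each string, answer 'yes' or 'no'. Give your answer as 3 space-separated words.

String 1: 'y94r1k==' → invalid (bad trailing bits)
String 2: 'Cac=' → valid
String 3: 'kdRQM^zt' → invalid (bad char(s): ['^'])

Answer: no yes no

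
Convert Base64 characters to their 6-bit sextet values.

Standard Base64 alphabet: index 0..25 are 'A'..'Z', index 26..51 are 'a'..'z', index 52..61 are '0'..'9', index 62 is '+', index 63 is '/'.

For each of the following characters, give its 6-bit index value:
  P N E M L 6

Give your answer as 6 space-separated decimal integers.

'P': A..Z range, ord('P') − ord('A') = 15
'N': A..Z range, ord('N') − ord('A') = 13
'E': A..Z range, ord('E') − ord('A') = 4
'M': A..Z range, ord('M') − ord('A') = 12
'L': A..Z range, ord('L') − ord('A') = 11
'6': 0..9 range, 52 + ord('6') − ord('0') = 58

Answer: 15 13 4 12 11 58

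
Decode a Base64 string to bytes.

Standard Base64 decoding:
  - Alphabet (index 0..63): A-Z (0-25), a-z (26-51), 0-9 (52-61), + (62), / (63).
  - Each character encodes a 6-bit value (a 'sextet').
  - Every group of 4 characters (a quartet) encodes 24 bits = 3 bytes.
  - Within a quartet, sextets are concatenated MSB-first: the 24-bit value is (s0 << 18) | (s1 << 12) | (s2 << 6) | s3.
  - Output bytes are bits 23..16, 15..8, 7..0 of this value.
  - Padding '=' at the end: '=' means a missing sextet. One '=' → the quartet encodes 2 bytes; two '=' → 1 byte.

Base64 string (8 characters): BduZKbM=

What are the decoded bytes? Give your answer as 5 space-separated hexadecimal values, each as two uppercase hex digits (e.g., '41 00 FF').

Answer: 05 DB 99 29 B3

Derivation:
After char 0 ('B'=1): chars_in_quartet=1 acc=0x1 bytes_emitted=0
After char 1 ('d'=29): chars_in_quartet=2 acc=0x5D bytes_emitted=0
After char 2 ('u'=46): chars_in_quartet=3 acc=0x176E bytes_emitted=0
After char 3 ('Z'=25): chars_in_quartet=4 acc=0x5DB99 -> emit 05 DB 99, reset; bytes_emitted=3
After char 4 ('K'=10): chars_in_quartet=1 acc=0xA bytes_emitted=3
After char 5 ('b'=27): chars_in_quartet=2 acc=0x29B bytes_emitted=3
After char 6 ('M'=12): chars_in_quartet=3 acc=0xA6CC bytes_emitted=3
Padding '=': partial quartet acc=0xA6CC -> emit 29 B3; bytes_emitted=5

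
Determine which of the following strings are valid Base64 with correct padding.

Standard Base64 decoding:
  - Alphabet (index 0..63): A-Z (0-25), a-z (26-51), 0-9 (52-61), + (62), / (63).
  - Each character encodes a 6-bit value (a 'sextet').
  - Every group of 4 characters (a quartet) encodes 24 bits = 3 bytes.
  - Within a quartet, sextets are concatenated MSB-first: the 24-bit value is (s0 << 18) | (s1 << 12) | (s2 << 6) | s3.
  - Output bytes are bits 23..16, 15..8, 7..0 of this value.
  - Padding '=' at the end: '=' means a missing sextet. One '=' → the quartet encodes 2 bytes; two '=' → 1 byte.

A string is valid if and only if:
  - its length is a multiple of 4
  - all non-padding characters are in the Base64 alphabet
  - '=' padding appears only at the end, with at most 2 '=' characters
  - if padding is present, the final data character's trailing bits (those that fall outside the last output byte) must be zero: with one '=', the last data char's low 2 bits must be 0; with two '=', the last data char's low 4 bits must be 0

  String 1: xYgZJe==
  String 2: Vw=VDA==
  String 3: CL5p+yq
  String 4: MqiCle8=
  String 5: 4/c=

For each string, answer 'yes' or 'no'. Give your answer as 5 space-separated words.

String 1: 'xYgZJe==' → invalid (bad trailing bits)
String 2: 'Vw=VDA==' → invalid (bad char(s): ['=']; '=' in middle)
String 3: 'CL5p+yq' → invalid (len=7 not mult of 4)
String 4: 'MqiCle8=' → valid
String 5: '4/c=' → valid

Answer: no no no yes yes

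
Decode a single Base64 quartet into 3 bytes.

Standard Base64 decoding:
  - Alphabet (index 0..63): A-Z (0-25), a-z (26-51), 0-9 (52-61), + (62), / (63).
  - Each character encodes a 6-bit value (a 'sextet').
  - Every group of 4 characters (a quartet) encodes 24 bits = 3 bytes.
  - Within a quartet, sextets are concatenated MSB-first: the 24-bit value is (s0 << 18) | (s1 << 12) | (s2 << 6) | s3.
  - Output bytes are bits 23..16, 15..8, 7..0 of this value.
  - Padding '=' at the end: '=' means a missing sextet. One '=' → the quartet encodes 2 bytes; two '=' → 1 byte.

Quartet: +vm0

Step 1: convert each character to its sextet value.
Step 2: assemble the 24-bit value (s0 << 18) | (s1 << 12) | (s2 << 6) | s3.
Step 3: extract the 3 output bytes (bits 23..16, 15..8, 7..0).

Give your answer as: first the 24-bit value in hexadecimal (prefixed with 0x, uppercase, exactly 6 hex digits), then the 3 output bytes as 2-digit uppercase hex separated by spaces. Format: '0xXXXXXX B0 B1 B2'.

Answer: 0xFAF9B4 FA F9 B4

Derivation:
Sextets: +=62, v=47, m=38, 0=52
24-bit: (62<<18) | (47<<12) | (38<<6) | 52
      = 0xF80000 | 0x02F000 | 0x000980 | 0x000034
      = 0xFAF9B4
Bytes: (v>>16)&0xFF=FA, (v>>8)&0xFF=F9, v&0xFF=B4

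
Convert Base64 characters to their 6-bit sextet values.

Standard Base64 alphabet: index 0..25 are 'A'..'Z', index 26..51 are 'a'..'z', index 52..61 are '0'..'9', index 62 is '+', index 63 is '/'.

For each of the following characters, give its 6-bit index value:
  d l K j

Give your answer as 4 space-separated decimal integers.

'd': a..z range, 26 + ord('d') − ord('a') = 29
'l': a..z range, 26 + ord('l') − ord('a') = 37
'K': A..Z range, ord('K') − ord('A') = 10
'j': a..z range, 26 + ord('j') − ord('a') = 35

Answer: 29 37 10 35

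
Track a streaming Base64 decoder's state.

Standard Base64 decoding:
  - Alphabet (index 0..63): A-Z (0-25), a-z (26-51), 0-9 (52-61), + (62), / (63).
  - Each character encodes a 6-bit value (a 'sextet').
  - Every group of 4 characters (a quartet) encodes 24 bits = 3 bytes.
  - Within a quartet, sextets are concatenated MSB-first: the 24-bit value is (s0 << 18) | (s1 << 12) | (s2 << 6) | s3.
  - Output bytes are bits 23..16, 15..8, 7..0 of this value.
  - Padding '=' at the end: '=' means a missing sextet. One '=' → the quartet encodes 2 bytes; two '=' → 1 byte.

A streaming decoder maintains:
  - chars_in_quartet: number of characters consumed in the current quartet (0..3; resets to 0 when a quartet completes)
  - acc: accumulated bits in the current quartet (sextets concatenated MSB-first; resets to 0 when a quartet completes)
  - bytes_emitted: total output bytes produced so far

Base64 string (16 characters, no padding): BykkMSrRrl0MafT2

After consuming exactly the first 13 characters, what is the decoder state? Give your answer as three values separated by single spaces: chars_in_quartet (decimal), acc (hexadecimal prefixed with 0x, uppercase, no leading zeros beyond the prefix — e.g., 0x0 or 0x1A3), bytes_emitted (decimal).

Answer: 1 0x1A 9

Derivation:
After char 0 ('B'=1): chars_in_quartet=1 acc=0x1 bytes_emitted=0
After char 1 ('y'=50): chars_in_quartet=2 acc=0x72 bytes_emitted=0
After char 2 ('k'=36): chars_in_quartet=3 acc=0x1CA4 bytes_emitted=0
After char 3 ('k'=36): chars_in_quartet=4 acc=0x72924 -> emit 07 29 24, reset; bytes_emitted=3
After char 4 ('M'=12): chars_in_quartet=1 acc=0xC bytes_emitted=3
After char 5 ('S'=18): chars_in_quartet=2 acc=0x312 bytes_emitted=3
After char 6 ('r'=43): chars_in_quartet=3 acc=0xC4AB bytes_emitted=3
After char 7 ('R'=17): chars_in_quartet=4 acc=0x312AD1 -> emit 31 2A D1, reset; bytes_emitted=6
After char 8 ('r'=43): chars_in_quartet=1 acc=0x2B bytes_emitted=6
After char 9 ('l'=37): chars_in_quartet=2 acc=0xAE5 bytes_emitted=6
After char 10 ('0'=52): chars_in_quartet=3 acc=0x2B974 bytes_emitted=6
After char 11 ('M'=12): chars_in_quartet=4 acc=0xAE5D0C -> emit AE 5D 0C, reset; bytes_emitted=9
After char 12 ('a'=26): chars_in_quartet=1 acc=0x1A bytes_emitted=9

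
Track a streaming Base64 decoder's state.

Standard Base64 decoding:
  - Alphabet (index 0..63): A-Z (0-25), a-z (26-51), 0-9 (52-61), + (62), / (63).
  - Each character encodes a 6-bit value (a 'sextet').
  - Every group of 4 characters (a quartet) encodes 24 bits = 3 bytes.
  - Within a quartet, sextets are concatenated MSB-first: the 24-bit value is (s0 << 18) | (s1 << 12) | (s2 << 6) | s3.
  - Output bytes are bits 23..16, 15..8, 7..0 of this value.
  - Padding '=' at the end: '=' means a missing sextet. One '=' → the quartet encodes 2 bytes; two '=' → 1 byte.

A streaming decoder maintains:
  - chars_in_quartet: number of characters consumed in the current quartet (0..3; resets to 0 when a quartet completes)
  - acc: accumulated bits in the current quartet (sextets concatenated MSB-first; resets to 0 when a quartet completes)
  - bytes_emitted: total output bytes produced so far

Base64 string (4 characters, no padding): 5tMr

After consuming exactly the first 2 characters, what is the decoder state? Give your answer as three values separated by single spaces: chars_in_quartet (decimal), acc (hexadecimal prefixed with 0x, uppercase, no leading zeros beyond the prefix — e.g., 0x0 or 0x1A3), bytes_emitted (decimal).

Answer: 2 0xE6D 0

Derivation:
After char 0 ('5'=57): chars_in_quartet=1 acc=0x39 bytes_emitted=0
After char 1 ('t'=45): chars_in_quartet=2 acc=0xE6D bytes_emitted=0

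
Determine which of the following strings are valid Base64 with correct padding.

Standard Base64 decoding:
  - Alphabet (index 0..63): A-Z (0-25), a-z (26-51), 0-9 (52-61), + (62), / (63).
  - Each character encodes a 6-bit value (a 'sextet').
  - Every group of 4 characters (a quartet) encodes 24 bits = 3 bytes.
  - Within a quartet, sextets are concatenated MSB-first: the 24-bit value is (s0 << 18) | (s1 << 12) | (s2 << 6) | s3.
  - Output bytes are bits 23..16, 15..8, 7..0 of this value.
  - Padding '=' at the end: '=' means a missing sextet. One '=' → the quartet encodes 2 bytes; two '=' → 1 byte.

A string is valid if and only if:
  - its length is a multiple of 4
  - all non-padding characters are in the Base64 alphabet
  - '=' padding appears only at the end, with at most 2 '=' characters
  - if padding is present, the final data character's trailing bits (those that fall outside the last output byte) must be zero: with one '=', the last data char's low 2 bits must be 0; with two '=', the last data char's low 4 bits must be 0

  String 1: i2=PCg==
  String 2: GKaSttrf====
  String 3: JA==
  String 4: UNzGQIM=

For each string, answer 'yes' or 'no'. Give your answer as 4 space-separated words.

Answer: no no yes yes

Derivation:
String 1: 'i2=PCg==' → invalid (bad char(s): ['=']; '=' in middle)
String 2: 'GKaSttrf====' → invalid (4 pad chars (max 2))
String 3: 'JA==' → valid
String 4: 'UNzGQIM=' → valid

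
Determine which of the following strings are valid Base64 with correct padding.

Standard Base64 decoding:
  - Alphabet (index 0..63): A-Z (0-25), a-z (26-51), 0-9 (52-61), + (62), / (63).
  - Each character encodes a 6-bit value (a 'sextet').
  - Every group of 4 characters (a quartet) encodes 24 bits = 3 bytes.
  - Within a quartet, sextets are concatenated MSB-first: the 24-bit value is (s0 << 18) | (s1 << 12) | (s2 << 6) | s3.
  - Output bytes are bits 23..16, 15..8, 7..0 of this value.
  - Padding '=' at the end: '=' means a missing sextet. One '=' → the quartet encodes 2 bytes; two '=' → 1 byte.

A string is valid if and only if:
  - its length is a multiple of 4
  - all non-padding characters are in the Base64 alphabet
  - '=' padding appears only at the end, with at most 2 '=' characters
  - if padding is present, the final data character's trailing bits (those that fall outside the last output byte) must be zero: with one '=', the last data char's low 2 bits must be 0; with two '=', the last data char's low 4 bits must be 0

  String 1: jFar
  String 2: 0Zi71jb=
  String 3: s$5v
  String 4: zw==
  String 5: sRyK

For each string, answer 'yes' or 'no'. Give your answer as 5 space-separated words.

Answer: yes no no yes yes

Derivation:
String 1: 'jFar' → valid
String 2: '0Zi71jb=' → invalid (bad trailing bits)
String 3: 's$5v' → invalid (bad char(s): ['$'])
String 4: 'zw==' → valid
String 5: 'sRyK' → valid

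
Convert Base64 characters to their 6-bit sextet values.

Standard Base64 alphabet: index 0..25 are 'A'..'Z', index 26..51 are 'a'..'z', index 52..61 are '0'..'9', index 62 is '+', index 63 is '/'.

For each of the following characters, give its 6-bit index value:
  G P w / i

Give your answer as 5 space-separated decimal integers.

'G': A..Z range, ord('G') − ord('A') = 6
'P': A..Z range, ord('P') − ord('A') = 15
'w': a..z range, 26 + ord('w') − ord('a') = 48
'/': index 63
'i': a..z range, 26 + ord('i') − ord('a') = 34

Answer: 6 15 48 63 34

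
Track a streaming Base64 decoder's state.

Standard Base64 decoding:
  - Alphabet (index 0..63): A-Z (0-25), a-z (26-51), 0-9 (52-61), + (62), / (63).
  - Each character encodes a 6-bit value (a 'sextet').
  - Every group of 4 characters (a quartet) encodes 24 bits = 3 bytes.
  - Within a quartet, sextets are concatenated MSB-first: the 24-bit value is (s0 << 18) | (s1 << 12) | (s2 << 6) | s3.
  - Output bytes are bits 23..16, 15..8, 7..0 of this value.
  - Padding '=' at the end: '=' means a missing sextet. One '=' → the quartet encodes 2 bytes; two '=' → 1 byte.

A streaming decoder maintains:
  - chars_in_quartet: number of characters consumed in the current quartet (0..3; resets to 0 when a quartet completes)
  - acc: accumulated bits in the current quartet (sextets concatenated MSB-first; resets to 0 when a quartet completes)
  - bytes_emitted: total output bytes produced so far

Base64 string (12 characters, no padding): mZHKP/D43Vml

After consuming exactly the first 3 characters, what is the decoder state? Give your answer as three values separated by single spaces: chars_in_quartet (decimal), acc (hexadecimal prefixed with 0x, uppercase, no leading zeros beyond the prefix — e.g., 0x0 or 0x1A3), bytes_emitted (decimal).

After char 0 ('m'=38): chars_in_quartet=1 acc=0x26 bytes_emitted=0
After char 1 ('Z'=25): chars_in_quartet=2 acc=0x999 bytes_emitted=0
After char 2 ('H'=7): chars_in_quartet=3 acc=0x26647 bytes_emitted=0

Answer: 3 0x26647 0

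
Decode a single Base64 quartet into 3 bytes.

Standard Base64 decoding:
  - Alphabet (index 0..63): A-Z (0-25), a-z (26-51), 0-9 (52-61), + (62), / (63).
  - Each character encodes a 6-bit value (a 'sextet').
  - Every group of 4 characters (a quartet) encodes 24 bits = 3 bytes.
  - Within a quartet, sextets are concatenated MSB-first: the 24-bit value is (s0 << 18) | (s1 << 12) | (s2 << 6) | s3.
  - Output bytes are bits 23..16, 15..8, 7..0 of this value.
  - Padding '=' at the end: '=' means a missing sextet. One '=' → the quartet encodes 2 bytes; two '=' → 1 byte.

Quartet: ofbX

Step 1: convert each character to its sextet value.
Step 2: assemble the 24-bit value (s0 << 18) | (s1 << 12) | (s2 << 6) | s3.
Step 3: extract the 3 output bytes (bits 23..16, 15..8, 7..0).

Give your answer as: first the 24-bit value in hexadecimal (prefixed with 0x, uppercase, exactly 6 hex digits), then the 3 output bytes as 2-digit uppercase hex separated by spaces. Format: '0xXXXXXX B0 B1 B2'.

Sextets: o=40, f=31, b=27, X=23
24-bit: (40<<18) | (31<<12) | (27<<6) | 23
      = 0xA00000 | 0x01F000 | 0x0006C0 | 0x000017
      = 0xA1F6D7
Bytes: (v>>16)&0xFF=A1, (v>>8)&0xFF=F6, v&0xFF=D7

Answer: 0xA1F6D7 A1 F6 D7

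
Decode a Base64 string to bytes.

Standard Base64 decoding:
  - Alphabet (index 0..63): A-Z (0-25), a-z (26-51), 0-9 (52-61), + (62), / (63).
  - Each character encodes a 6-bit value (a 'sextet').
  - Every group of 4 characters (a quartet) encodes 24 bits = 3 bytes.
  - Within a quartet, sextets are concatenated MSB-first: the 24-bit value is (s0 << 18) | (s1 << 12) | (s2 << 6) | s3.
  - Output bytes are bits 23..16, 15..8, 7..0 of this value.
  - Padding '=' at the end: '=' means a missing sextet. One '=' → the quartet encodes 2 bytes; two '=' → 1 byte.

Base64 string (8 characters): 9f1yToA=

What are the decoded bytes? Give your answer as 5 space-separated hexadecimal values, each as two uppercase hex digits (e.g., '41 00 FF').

After char 0 ('9'=61): chars_in_quartet=1 acc=0x3D bytes_emitted=0
After char 1 ('f'=31): chars_in_quartet=2 acc=0xF5F bytes_emitted=0
After char 2 ('1'=53): chars_in_quartet=3 acc=0x3D7F5 bytes_emitted=0
After char 3 ('y'=50): chars_in_quartet=4 acc=0xF5FD72 -> emit F5 FD 72, reset; bytes_emitted=3
After char 4 ('T'=19): chars_in_quartet=1 acc=0x13 bytes_emitted=3
After char 5 ('o'=40): chars_in_quartet=2 acc=0x4E8 bytes_emitted=3
After char 6 ('A'=0): chars_in_quartet=3 acc=0x13A00 bytes_emitted=3
Padding '=': partial quartet acc=0x13A00 -> emit 4E 80; bytes_emitted=5

Answer: F5 FD 72 4E 80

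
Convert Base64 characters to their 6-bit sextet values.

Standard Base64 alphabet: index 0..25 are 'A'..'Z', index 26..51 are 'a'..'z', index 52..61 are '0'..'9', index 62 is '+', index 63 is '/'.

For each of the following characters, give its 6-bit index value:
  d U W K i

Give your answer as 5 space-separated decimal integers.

Answer: 29 20 22 10 34

Derivation:
'd': a..z range, 26 + ord('d') − ord('a') = 29
'U': A..Z range, ord('U') − ord('A') = 20
'W': A..Z range, ord('W') − ord('A') = 22
'K': A..Z range, ord('K') − ord('A') = 10
'i': a..z range, 26 + ord('i') − ord('a') = 34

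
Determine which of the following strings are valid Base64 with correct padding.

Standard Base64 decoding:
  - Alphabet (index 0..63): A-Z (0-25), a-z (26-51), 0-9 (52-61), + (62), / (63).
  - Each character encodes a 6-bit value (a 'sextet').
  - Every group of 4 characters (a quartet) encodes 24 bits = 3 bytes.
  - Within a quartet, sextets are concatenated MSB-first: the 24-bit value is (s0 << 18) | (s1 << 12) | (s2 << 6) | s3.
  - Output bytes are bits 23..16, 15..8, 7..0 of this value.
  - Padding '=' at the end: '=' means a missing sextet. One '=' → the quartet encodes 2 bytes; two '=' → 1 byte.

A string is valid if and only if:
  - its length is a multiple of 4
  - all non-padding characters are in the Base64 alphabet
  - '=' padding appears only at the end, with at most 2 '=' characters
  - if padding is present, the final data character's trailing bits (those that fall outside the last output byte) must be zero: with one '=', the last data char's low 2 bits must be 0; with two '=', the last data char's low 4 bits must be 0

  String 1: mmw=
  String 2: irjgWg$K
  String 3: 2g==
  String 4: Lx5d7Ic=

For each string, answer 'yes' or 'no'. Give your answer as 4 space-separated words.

String 1: 'mmw=' → valid
String 2: 'irjgWg$K' → invalid (bad char(s): ['$'])
String 3: '2g==' → valid
String 4: 'Lx5d7Ic=' → valid

Answer: yes no yes yes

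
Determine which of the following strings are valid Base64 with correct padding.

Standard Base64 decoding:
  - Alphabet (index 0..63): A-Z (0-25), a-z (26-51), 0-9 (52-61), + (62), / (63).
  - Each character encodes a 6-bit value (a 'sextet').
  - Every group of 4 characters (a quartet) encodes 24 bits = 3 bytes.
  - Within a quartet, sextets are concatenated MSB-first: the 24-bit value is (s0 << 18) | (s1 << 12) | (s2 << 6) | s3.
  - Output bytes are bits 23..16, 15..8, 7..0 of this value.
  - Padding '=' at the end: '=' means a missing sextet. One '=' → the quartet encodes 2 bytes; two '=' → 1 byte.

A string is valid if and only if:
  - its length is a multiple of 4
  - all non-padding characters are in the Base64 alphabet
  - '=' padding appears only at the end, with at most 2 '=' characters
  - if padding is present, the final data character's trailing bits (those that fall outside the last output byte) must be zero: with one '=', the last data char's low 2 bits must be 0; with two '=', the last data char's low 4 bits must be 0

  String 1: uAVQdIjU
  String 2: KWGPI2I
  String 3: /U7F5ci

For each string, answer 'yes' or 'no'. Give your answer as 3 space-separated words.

String 1: 'uAVQdIjU' → valid
String 2: 'KWGPI2I' → invalid (len=7 not mult of 4)
String 3: '/U7F5ci' → invalid (len=7 not mult of 4)

Answer: yes no no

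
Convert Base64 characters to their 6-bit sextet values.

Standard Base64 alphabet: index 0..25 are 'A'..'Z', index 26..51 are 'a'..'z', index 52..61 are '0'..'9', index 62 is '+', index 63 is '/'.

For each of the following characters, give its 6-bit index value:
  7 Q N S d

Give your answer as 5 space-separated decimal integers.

Answer: 59 16 13 18 29

Derivation:
'7': 0..9 range, 52 + ord('7') − ord('0') = 59
'Q': A..Z range, ord('Q') − ord('A') = 16
'N': A..Z range, ord('N') − ord('A') = 13
'S': A..Z range, ord('S') − ord('A') = 18
'd': a..z range, 26 + ord('d') − ord('a') = 29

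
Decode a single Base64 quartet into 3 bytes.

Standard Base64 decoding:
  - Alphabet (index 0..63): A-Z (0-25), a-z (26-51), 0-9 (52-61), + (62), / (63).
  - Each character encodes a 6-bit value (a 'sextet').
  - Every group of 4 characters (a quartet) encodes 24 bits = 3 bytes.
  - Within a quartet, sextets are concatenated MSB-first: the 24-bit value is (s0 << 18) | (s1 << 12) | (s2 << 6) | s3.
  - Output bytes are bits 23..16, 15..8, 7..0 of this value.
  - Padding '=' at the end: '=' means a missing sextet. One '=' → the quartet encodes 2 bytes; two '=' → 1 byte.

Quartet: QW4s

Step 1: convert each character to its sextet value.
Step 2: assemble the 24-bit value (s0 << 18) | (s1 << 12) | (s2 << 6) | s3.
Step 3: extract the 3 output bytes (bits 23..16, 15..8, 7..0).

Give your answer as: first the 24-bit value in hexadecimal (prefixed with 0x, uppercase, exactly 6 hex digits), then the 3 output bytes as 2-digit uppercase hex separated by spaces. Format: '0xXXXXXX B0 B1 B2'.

Answer: 0x416E2C 41 6E 2C

Derivation:
Sextets: Q=16, W=22, 4=56, s=44
24-bit: (16<<18) | (22<<12) | (56<<6) | 44
      = 0x400000 | 0x016000 | 0x000E00 | 0x00002C
      = 0x416E2C
Bytes: (v>>16)&0xFF=41, (v>>8)&0xFF=6E, v&0xFF=2C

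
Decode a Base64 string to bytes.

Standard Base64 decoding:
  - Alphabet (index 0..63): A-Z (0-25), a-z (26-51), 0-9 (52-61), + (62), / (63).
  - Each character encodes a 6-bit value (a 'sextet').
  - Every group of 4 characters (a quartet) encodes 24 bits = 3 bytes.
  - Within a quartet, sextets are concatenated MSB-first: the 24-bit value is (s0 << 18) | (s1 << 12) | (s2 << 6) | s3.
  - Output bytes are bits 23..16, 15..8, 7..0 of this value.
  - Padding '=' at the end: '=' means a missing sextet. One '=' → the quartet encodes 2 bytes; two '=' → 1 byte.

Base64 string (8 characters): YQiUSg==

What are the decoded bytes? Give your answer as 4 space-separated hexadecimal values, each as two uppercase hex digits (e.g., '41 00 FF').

After char 0 ('Y'=24): chars_in_quartet=1 acc=0x18 bytes_emitted=0
After char 1 ('Q'=16): chars_in_quartet=2 acc=0x610 bytes_emitted=0
After char 2 ('i'=34): chars_in_quartet=3 acc=0x18422 bytes_emitted=0
After char 3 ('U'=20): chars_in_quartet=4 acc=0x610894 -> emit 61 08 94, reset; bytes_emitted=3
After char 4 ('S'=18): chars_in_quartet=1 acc=0x12 bytes_emitted=3
After char 5 ('g'=32): chars_in_quartet=2 acc=0x4A0 bytes_emitted=3
Padding '==': partial quartet acc=0x4A0 -> emit 4A; bytes_emitted=4

Answer: 61 08 94 4A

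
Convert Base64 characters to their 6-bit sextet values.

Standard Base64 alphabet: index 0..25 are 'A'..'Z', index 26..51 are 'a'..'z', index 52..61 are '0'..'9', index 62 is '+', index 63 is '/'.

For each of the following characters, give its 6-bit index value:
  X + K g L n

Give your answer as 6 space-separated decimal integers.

Answer: 23 62 10 32 11 39

Derivation:
'X': A..Z range, ord('X') − ord('A') = 23
'+': index 62
'K': A..Z range, ord('K') − ord('A') = 10
'g': a..z range, 26 + ord('g') − ord('a') = 32
'L': A..Z range, ord('L') − ord('A') = 11
'n': a..z range, 26 + ord('n') − ord('a') = 39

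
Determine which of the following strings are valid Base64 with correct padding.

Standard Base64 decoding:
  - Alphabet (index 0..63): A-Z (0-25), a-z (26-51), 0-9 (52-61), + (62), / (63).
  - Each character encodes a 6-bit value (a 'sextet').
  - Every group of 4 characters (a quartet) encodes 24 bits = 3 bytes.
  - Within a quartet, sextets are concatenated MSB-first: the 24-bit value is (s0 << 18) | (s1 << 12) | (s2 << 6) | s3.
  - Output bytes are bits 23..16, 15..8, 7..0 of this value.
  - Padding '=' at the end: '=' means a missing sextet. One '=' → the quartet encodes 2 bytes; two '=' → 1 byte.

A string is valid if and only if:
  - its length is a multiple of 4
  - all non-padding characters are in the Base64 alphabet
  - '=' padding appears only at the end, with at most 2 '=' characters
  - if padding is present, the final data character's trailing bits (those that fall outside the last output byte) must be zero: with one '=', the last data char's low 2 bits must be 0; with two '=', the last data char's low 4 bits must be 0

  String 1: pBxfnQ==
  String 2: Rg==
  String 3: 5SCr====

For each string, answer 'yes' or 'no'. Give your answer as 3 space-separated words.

String 1: 'pBxfnQ==' → valid
String 2: 'Rg==' → valid
String 3: '5SCr====' → invalid (4 pad chars (max 2))

Answer: yes yes no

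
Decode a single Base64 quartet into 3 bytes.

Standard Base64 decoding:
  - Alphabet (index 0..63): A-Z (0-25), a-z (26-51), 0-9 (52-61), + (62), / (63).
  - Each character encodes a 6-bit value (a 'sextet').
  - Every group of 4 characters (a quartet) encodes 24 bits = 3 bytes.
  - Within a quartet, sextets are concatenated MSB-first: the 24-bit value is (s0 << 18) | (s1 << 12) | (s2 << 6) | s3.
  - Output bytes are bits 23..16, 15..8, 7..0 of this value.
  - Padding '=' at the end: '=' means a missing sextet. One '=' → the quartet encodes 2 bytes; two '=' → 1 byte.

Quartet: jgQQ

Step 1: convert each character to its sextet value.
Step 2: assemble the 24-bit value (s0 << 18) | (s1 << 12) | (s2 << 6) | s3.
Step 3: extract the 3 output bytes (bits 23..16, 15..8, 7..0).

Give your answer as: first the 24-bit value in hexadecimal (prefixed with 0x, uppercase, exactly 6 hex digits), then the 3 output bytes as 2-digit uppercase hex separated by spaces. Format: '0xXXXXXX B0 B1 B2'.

Sextets: j=35, g=32, Q=16, Q=16
24-bit: (35<<18) | (32<<12) | (16<<6) | 16
      = 0x8C0000 | 0x020000 | 0x000400 | 0x000010
      = 0x8E0410
Bytes: (v>>16)&0xFF=8E, (v>>8)&0xFF=04, v&0xFF=10

Answer: 0x8E0410 8E 04 10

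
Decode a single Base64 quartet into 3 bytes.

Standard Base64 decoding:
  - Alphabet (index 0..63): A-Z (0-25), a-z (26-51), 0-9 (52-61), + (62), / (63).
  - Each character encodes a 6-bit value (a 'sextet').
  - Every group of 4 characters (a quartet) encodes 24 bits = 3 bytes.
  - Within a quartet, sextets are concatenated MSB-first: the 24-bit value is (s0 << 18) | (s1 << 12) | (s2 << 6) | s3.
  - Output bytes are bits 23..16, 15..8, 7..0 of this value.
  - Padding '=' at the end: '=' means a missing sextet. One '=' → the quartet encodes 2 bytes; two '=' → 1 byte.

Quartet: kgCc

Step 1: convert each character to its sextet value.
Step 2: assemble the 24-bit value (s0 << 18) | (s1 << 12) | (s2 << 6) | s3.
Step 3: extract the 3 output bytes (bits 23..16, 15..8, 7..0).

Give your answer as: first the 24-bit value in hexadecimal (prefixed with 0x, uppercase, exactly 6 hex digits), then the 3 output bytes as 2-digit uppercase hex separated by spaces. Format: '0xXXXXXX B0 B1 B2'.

Answer: 0x92009C 92 00 9C

Derivation:
Sextets: k=36, g=32, C=2, c=28
24-bit: (36<<18) | (32<<12) | (2<<6) | 28
      = 0x900000 | 0x020000 | 0x000080 | 0x00001C
      = 0x92009C
Bytes: (v>>16)&0xFF=92, (v>>8)&0xFF=00, v&0xFF=9C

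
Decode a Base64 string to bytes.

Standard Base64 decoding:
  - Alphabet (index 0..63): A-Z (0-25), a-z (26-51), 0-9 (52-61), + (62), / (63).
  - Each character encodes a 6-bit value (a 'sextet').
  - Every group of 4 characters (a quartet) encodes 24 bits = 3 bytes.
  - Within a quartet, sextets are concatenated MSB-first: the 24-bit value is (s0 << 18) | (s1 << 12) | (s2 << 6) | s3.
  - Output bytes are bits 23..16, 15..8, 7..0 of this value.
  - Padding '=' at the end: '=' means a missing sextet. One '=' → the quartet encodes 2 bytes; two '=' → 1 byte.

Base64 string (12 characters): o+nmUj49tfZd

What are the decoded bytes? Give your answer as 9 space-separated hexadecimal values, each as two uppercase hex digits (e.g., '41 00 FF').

Answer: A3 E9 E6 52 3E 3D B5 F6 5D

Derivation:
After char 0 ('o'=40): chars_in_quartet=1 acc=0x28 bytes_emitted=0
After char 1 ('+'=62): chars_in_quartet=2 acc=0xA3E bytes_emitted=0
After char 2 ('n'=39): chars_in_quartet=3 acc=0x28FA7 bytes_emitted=0
After char 3 ('m'=38): chars_in_quartet=4 acc=0xA3E9E6 -> emit A3 E9 E6, reset; bytes_emitted=3
After char 4 ('U'=20): chars_in_quartet=1 acc=0x14 bytes_emitted=3
After char 5 ('j'=35): chars_in_quartet=2 acc=0x523 bytes_emitted=3
After char 6 ('4'=56): chars_in_quartet=3 acc=0x148F8 bytes_emitted=3
After char 7 ('9'=61): chars_in_quartet=4 acc=0x523E3D -> emit 52 3E 3D, reset; bytes_emitted=6
After char 8 ('t'=45): chars_in_quartet=1 acc=0x2D bytes_emitted=6
After char 9 ('f'=31): chars_in_quartet=2 acc=0xB5F bytes_emitted=6
After char 10 ('Z'=25): chars_in_quartet=3 acc=0x2D7D9 bytes_emitted=6
After char 11 ('d'=29): chars_in_quartet=4 acc=0xB5F65D -> emit B5 F6 5D, reset; bytes_emitted=9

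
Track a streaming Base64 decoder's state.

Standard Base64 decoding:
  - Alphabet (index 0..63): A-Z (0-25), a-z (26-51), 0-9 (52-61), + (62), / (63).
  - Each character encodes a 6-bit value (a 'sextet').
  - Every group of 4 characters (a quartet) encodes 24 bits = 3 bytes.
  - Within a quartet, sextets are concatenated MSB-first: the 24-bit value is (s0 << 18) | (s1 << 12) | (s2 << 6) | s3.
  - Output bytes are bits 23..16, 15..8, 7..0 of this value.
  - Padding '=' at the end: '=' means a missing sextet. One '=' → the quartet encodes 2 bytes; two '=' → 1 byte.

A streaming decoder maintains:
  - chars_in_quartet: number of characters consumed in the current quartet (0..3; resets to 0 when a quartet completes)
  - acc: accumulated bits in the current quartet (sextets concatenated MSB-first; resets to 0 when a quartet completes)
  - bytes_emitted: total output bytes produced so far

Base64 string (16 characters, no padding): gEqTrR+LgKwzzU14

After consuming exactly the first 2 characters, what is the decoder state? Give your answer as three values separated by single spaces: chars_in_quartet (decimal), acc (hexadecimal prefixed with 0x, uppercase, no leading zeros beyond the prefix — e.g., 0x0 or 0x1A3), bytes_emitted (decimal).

Answer: 2 0x804 0

Derivation:
After char 0 ('g'=32): chars_in_quartet=1 acc=0x20 bytes_emitted=0
After char 1 ('E'=4): chars_in_quartet=2 acc=0x804 bytes_emitted=0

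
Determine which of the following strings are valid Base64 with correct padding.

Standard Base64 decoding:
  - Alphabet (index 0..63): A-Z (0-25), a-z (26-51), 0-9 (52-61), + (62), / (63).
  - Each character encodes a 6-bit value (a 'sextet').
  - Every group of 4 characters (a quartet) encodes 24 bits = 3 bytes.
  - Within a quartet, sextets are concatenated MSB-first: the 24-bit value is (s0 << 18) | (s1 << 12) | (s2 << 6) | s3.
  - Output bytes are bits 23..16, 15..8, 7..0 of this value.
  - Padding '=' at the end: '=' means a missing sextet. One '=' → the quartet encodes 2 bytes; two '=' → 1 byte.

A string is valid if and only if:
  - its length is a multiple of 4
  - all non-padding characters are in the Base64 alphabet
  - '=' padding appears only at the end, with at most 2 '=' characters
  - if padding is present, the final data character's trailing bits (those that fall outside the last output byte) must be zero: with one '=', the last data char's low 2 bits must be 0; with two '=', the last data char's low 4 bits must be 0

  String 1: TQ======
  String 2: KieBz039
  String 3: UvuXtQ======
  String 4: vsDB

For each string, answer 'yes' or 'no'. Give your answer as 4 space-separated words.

String 1: 'TQ======' → invalid (6 pad chars (max 2))
String 2: 'KieBz039' → valid
String 3: 'UvuXtQ======' → invalid (6 pad chars (max 2))
String 4: 'vsDB' → valid

Answer: no yes no yes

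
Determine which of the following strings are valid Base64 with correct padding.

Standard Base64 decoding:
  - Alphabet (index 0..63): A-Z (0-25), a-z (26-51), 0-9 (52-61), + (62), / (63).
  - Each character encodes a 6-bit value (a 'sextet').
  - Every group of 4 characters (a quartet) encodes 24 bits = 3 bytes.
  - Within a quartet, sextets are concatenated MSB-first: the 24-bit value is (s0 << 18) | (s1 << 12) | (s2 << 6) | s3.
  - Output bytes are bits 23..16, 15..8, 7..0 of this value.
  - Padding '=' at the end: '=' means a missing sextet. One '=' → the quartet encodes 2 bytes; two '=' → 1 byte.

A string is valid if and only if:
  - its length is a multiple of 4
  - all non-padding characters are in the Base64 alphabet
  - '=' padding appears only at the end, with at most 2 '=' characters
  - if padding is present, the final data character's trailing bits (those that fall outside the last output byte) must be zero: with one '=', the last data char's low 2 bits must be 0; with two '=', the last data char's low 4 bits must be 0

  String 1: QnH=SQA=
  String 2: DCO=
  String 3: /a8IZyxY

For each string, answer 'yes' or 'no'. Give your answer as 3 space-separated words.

Answer: no no yes

Derivation:
String 1: 'QnH=SQA=' → invalid (bad char(s): ['=']; '=' in middle)
String 2: 'DCO=' → invalid (bad trailing bits)
String 3: '/a8IZyxY' → valid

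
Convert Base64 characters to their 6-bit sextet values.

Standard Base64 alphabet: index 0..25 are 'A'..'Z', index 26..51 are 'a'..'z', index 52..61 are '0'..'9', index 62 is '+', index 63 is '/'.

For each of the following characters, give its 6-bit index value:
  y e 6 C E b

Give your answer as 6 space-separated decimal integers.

'y': a..z range, 26 + ord('y') − ord('a') = 50
'e': a..z range, 26 + ord('e') − ord('a') = 30
'6': 0..9 range, 52 + ord('6') − ord('0') = 58
'C': A..Z range, ord('C') − ord('A') = 2
'E': A..Z range, ord('E') − ord('A') = 4
'b': a..z range, 26 + ord('b') − ord('a') = 27

Answer: 50 30 58 2 4 27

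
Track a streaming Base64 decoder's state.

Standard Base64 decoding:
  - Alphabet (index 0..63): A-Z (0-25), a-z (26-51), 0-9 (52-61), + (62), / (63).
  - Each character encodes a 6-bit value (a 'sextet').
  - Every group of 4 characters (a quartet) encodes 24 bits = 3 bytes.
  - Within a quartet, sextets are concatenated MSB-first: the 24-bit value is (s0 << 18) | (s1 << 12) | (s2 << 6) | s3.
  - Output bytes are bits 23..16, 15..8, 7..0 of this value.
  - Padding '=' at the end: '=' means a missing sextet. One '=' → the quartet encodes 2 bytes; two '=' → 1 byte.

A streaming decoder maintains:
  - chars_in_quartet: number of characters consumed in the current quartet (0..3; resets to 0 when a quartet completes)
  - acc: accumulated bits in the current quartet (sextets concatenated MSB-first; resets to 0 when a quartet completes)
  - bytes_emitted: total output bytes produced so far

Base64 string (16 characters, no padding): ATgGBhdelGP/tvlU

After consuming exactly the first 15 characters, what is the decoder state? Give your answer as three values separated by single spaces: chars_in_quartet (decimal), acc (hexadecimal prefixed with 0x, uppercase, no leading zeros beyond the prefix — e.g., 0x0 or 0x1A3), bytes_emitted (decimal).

Answer: 3 0x2DBE5 9

Derivation:
After char 0 ('A'=0): chars_in_quartet=1 acc=0x0 bytes_emitted=0
After char 1 ('T'=19): chars_in_quartet=2 acc=0x13 bytes_emitted=0
After char 2 ('g'=32): chars_in_quartet=3 acc=0x4E0 bytes_emitted=0
After char 3 ('G'=6): chars_in_quartet=4 acc=0x13806 -> emit 01 38 06, reset; bytes_emitted=3
After char 4 ('B'=1): chars_in_quartet=1 acc=0x1 bytes_emitted=3
After char 5 ('h'=33): chars_in_quartet=2 acc=0x61 bytes_emitted=3
After char 6 ('d'=29): chars_in_quartet=3 acc=0x185D bytes_emitted=3
After char 7 ('e'=30): chars_in_quartet=4 acc=0x6175E -> emit 06 17 5E, reset; bytes_emitted=6
After char 8 ('l'=37): chars_in_quartet=1 acc=0x25 bytes_emitted=6
After char 9 ('G'=6): chars_in_quartet=2 acc=0x946 bytes_emitted=6
After char 10 ('P'=15): chars_in_quartet=3 acc=0x2518F bytes_emitted=6
After char 11 ('/'=63): chars_in_quartet=4 acc=0x9463FF -> emit 94 63 FF, reset; bytes_emitted=9
After char 12 ('t'=45): chars_in_quartet=1 acc=0x2D bytes_emitted=9
After char 13 ('v'=47): chars_in_quartet=2 acc=0xB6F bytes_emitted=9
After char 14 ('l'=37): chars_in_quartet=3 acc=0x2DBE5 bytes_emitted=9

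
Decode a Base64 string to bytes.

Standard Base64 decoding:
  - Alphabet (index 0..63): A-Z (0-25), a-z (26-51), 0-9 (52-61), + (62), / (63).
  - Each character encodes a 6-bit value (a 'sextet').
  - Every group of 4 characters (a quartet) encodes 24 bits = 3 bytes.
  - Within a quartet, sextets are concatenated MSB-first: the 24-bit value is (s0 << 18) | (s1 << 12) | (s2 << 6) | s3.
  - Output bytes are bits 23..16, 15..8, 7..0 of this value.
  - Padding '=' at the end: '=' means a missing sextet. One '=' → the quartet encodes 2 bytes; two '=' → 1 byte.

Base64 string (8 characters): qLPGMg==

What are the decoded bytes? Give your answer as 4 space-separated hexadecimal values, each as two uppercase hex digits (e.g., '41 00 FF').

After char 0 ('q'=42): chars_in_quartet=1 acc=0x2A bytes_emitted=0
After char 1 ('L'=11): chars_in_quartet=2 acc=0xA8B bytes_emitted=0
After char 2 ('P'=15): chars_in_quartet=3 acc=0x2A2CF bytes_emitted=0
After char 3 ('G'=6): chars_in_quartet=4 acc=0xA8B3C6 -> emit A8 B3 C6, reset; bytes_emitted=3
After char 4 ('M'=12): chars_in_quartet=1 acc=0xC bytes_emitted=3
After char 5 ('g'=32): chars_in_quartet=2 acc=0x320 bytes_emitted=3
Padding '==': partial quartet acc=0x320 -> emit 32; bytes_emitted=4

Answer: A8 B3 C6 32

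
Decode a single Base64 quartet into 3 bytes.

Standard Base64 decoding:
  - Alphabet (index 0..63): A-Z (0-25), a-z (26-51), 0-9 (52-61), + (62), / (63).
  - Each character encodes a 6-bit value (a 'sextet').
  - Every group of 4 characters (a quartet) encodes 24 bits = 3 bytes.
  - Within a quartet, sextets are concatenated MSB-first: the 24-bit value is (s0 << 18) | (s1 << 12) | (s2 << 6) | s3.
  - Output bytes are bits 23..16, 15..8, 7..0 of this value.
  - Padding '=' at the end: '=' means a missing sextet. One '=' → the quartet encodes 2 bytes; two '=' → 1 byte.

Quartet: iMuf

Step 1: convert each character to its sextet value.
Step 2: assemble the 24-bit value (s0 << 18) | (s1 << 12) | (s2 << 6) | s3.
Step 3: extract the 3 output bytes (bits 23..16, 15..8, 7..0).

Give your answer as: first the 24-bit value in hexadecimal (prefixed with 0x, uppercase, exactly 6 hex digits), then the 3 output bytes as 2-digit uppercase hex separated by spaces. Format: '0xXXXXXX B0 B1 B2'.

Sextets: i=34, M=12, u=46, f=31
24-bit: (34<<18) | (12<<12) | (46<<6) | 31
      = 0x880000 | 0x00C000 | 0x000B80 | 0x00001F
      = 0x88CB9F
Bytes: (v>>16)&0xFF=88, (v>>8)&0xFF=CB, v&0xFF=9F

Answer: 0x88CB9F 88 CB 9F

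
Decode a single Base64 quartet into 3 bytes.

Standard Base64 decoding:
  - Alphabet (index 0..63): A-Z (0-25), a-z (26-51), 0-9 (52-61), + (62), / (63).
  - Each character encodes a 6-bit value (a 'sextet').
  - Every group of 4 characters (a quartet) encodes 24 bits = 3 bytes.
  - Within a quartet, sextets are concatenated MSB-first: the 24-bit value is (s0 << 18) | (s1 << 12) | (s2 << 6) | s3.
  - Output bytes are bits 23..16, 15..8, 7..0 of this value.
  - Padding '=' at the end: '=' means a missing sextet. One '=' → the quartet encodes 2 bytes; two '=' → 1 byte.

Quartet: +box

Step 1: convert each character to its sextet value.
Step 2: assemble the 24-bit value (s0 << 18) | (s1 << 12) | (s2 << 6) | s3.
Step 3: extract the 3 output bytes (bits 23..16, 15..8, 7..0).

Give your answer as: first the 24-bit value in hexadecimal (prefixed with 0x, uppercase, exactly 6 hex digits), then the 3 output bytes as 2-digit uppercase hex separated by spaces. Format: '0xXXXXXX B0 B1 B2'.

Answer: 0xF9BA31 F9 BA 31

Derivation:
Sextets: +=62, b=27, o=40, x=49
24-bit: (62<<18) | (27<<12) | (40<<6) | 49
      = 0xF80000 | 0x01B000 | 0x000A00 | 0x000031
      = 0xF9BA31
Bytes: (v>>16)&0xFF=F9, (v>>8)&0xFF=BA, v&0xFF=31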